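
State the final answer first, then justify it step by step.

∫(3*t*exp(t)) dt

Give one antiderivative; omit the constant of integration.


The answer is 3*t*exp(t) - 3*exp(t).
Step 1. Integrate ∫(3*t*exp(t)) dt by parts with u = t, dv = (3*exp(t)) dt, so v = 3*exp(t): now 3*t*exp(t) + ∫(-3*exp(t)) dt.
Step 2. Evaluate the standard form: now 3*t*exp(t) - 3*exp(t).
Answer: 3*t*exp(t) - 3*exp(t).


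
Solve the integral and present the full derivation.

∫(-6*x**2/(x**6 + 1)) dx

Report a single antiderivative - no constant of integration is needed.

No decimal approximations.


Step 1. Substitute u = x**3, turning ∫(-6*x**2/(x**6 + 1)) dx into ∫(-2/(u**2 + 1)) du: now ∫(-2/(u**2 + 1)) du.
Step 2. Evaluate the standard form: now -2*atan(u).
Step 3. Substitute back u = x**3: now -2*atan(x**3).
Answer: -2*atan(x**3).


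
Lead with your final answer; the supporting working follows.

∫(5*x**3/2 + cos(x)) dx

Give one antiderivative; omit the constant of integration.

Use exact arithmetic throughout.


The answer is 5*x**4/8 + sin(x).
Step 1. Rewrite: now ∫(5*x**3/2) dx + ∫(cos(x)) dx.
Step 2. Evaluate the standard form: now 5*x**4/8 + ∫(cos(x)) dx.
Step 3. Evaluate the standard form: now 5*x**4/8 + sin(x).
Answer: 5*x**4/8 + sin(x).


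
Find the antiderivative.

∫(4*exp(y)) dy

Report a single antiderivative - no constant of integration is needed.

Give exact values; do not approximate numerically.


Answer: 4*exp(y).


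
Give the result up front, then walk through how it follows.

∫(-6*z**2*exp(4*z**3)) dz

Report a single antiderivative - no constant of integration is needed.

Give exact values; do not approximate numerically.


The answer is -exp(4*z**3)/2.
Step 1. Substitute u = z**3, turning ∫(-6*z**2*exp(4*z**3)) dz into ∫(-2*exp(4*u)) du: now ∫(-2*exp(4*u)) du.
Step 2. Evaluate the standard form: now -exp(4*u)/2.
Step 3. Substitute back u = z**3: now -exp(4*z**3)/2.
Answer: -exp(4*z**3)/2.


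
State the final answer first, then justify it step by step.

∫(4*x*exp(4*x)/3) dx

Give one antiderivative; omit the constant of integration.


The answer is x*exp(4*x)/3 - exp(4*x)/12.
Step 1. Integrate ∫(4*x*exp(4*x)/3) dx by parts with u = x, dv = (4*exp(4*x)/3) dx, so v = exp(4*x)/3: now x*exp(4*x)/3 + ∫(-exp(4*x)/3) dx.
Step 2. Evaluate the standard form: now x*exp(4*x)/3 - exp(4*x)/12.
Answer: x*exp(4*x)/3 - exp(4*x)/12.


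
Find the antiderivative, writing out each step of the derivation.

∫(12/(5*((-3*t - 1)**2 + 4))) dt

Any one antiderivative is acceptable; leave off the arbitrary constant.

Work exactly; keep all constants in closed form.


Step 1. Substitute u = -3*t - 1, turning ∫(12/(5*((-3*t - 1)**2 + 4))) dt into ∫(-4/(5*(u**2 + 4))) du: now ∫(-4/(5*(u**2 + 4))) du.
Step 2. Evaluate the standard form: now -2*atan(u/2)/5.
Step 3. Substitute back u = -3*t - 1: now 2*atan(3*t/2 + 1/2)/5.
Answer: 2*atan(3*t/2 + 1/2)/5.


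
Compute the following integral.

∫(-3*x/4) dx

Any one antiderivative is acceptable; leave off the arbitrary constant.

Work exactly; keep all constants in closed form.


Answer: -3*x**2/8.


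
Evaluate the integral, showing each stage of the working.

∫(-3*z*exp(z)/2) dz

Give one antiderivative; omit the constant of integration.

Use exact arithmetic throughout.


Step 1. Integrate ∫(-3*z*exp(z)/2) dz by parts with u = z, dv = (-3*exp(z)/2) dz, so v = -3*exp(z)/2: now -3*z*exp(z)/2 + ∫(3*exp(z)/2) dz.
Step 2. Evaluate the standard form: now -3*z*exp(z)/2 + 3*exp(z)/2.
Answer: -3*z*exp(z)/2 + 3*exp(z)/2.


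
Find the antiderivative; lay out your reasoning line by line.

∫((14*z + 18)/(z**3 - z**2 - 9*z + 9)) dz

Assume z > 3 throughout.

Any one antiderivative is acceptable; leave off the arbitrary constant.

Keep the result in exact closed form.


Step 1. Decompose ∫((14*z + 18)/(z**3 - z**2 - 9*z + 9)) dz by partial fractions, (14*z + 18)/(z**3 - z**2 - 9*z + 9) = -1/(z + 3) - 4/(z - 1) + 5/(z - 3): now ∫(5/(z - 3)) dz + ∫(-4/(z - 1)) dz + ∫(-1/(z + 3)) dz.
Step 2. Evaluate the standard form [assuming z > 1]: now -4*log(z - 1) + ∫(5/(z - 3)) dz + ∫(-1/(z + 3)) dz.
Step 3. Evaluate the standard form [assuming z > 3]: now 5*log(z - 3) - 4*log(z - 1) + ∫(-1/(z + 3)) dz.
Step 4. Evaluate the standard form [assuming z > -3]: now 5*log(z - 3) - 4*log(z - 1) - log(z + 3).
Answer: 5*log(z - 3) - 4*log(z - 1) - log(z + 3).


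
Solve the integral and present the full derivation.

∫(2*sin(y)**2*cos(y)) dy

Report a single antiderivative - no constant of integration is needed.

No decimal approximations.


Step 1. Substitute u = sin(y), turning ∫(2*sin(y)**2*cos(y)) dy into ∫(2*u**2) du: now ∫(2*u**2) du.
Step 2. Evaluate the standard form: now 2*u**3/3.
Step 3. Substitute back u = sin(y): now 2*sin(y)**3/3.
Answer: 2*sin(y)**3/3.


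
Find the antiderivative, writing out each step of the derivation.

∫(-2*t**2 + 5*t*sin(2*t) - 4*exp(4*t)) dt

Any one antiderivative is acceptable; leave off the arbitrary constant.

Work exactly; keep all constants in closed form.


Step 1. Rewrite: now ∫(-2*t**2) dt + ∫(5*t*sin(2*t)) dt + ∫(-4*exp(4*t)) dt.
Step 2. Integrate ∫(5*t*sin(2*t)) dt by parts with u = t, dv = (5*sin(2*t)) dt, so v = -5*cos(2*t)/2: now -5*t*cos(2*t)/2 + ∫(-2*t**2) dt + ∫(-4*exp(4*t)) dt + ∫(5*cos(2*t)/2) dt.
Step 3. Evaluate the standard form: now -5*t*cos(2*t)/2 + 5*sin(2*t)/4 + ∫(-2*t**2) dt + ∫(-4*exp(4*t)) dt.
Step 4. Evaluate the standard form: now -2*t**3/3 - 5*t*cos(2*t)/2 + 5*sin(2*t)/4 + ∫(-4*exp(4*t)) dt.
Step 5. Evaluate the standard form: now -2*t**3/3 - 5*t*cos(2*t)/2 - exp(4*t) + 5*sin(2*t)/4.
Answer: -2*t**3/3 - 5*t*cos(2*t)/2 - exp(4*t) + 5*sin(2*t)/4.


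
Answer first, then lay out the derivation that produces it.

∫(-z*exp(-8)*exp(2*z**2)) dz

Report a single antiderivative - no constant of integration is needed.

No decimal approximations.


The answer is -exp(2*z**2 - 8)/4.
Step 1. Substitute u = z**2 - 4, turning ∫(-z*exp(-8)*exp(2*z**2)) dz into ∫(-exp(2*u)/2) du: now ∫(-exp(2*u)/2) du.
Step 2. Evaluate the standard form: now -exp(2*u)/4.
Step 3. Substitute back u = z**2 - 4: now -exp(2*z**2 - 8)/4.
Answer: -exp(2*z**2 - 8)/4.


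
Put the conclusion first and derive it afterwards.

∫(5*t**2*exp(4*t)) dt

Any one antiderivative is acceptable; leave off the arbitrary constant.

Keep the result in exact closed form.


The answer is 5*t**2*exp(4*t)/4 - 5*t*exp(4*t)/8 + 5*exp(4*t)/32.
Step 1. Integrate ∫(5*t**2*exp(4*t)) dt by parts with u = t**2, dv = (5*exp(4*t)) dt, so v = 5*exp(4*t)/4: now 5*t**2*exp(4*t)/4 + ∫(-5*t*exp(4*t)/2) dt.
Step 2. Integrate ∫(-5*t*exp(4*t)/2) dt by parts with u = t, dv = (-5*exp(4*t)/2) dt, so v = -5*exp(4*t)/8: now 5*t**2*exp(4*t)/4 - 5*t*exp(4*t)/8 + ∫(5*exp(4*t)/8) dt.
Step 3. Evaluate the standard form: now 5*t**2*exp(4*t)/4 - 5*t*exp(4*t)/8 + 5*exp(4*t)/32.
Answer: 5*t**2*exp(4*t)/4 - 5*t*exp(4*t)/8 + 5*exp(4*t)/32.


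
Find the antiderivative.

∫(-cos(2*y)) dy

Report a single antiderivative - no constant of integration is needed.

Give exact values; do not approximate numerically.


Answer: -sin(2*y)/2.


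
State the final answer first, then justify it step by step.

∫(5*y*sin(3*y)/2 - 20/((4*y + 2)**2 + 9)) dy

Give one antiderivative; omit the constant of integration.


The answer is -5*y*cos(3*y)/6 + 5*sin(3*y)/18 - 5*atan(4*y/3 + 2/3)/3.
Step 1. Rewrite: now ∫(5*y*sin(3*y)/2) dy + ∫(-20/((4*y + 2)**2 + 9)) dy.
Step 2. Integrate ∫(5*y*sin(3*y)/2) dy by parts with u = y, dv = (5*sin(3*y)/2) dy, so v = -5*cos(3*y)/6: now -5*y*cos(3*y)/6 + ∫(-20/((4*y + 2)**2 + 9)) dy + ∫(5*cos(3*y)/6) dy.
Step 3. Evaluate the standard form: now -5*y*cos(3*y)/6 + 5*sin(3*y)/18 + ∫(-20/((4*y + 2)**2 + 9)) dy.
Step 4. Substitute u = 4*y + 2, turning ∫(-20/((4*y + 2)**2 + 9)) dy into ∫(-5/(u**2 + 9)) du: now -5*y*cos(3*y)/6 + 5*sin(3*y)/18 + ∫(-5/(u**2 + 9)) du.
Step 5. Evaluate the standard form: now -5*y*cos(3*y)/6 + 5*sin(3*y)/18 - 5*atan(u/3)/3.
Step 6. Substitute back u = 4*y + 2: now -5*y*cos(3*y)/6 + 5*sin(3*y)/18 - 5*atan(4*y/3 + 2/3)/3.
Answer: -5*y*cos(3*y)/6 + 5*sin(3*y)/18 - 5*atan(4*y/3 + 2/3)/3.


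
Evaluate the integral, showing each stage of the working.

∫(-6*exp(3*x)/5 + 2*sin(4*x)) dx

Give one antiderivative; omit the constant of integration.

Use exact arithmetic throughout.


Step 1. Rewrite: now ∫(-6*exp(3*x)/5) dx + ∫(2*sin(4*x)) dx.
Step 2. Evaluate the standard form: now -cos(4*x)/2 + ∫(-6*exp(3*x)/5) dx.
Step 3. Evaluate the standard form: now -2*exp(3*x)/5 - cos(4*x)/2.
Answer: -2*exp(3*x)/5 - cos(4*x)/2.


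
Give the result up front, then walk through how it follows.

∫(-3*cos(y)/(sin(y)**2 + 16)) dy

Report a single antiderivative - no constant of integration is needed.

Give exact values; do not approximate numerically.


The answer is -3*atan(sin(y)/4)/4.
Step 1. Substitute u = sin(y), turning ∫(-3*cos(y)/(sin(y)**2 + 16)) dy into ∫(-3/(u**2 + 16)) du: now ∫(-3/(u**2 + 16)) du.
Step 2. Evaluate the standard form: now -3*atan(u/4)/4.
Step 3. Substitute back u = sin(y): now -3*atan(sin(y)/4)/4.
Answer: -3*atan(sin(y)/4)/4.


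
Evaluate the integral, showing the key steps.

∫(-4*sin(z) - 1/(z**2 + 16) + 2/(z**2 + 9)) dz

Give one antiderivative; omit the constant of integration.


Step 1. Rewrite: now ∫(2/(z**2 + 9)) dz + ∫(-1/(z**2 + 16)) dz + ∫(-4*sin(z)) dz.
Step 2. Evaluate the standard form: now -atan(z/4)/4 + ∫(2/(z**2 + 9)) dz + ∫(-4*sin(z)) dz.
Step 3. Evaluate the standard form: now 4*cos(z) - atan(z/4)/4 + ∫(2/(z**2 + 9)) dz.
Step 4. Evaluate the standard form: now 4*cos(z) - atan(z/4)/4 + 2*atan(z/3)/3.
Answer: 4*cos(z) - atan(z/4)/4 + 2*atan(z/3)/3.


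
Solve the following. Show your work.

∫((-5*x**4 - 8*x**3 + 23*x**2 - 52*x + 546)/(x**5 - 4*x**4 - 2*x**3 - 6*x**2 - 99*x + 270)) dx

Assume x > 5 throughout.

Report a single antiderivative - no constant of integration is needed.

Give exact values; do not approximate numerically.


Step 1. Decompose ∫((-5*x**4 - 8*x**3 + 23*x**2 - 52*x + 546)/(x**5 - 4*x**4 - 2*x**3 - 6*x**2 - 99*x + 270)) dx by partial fractions, (-5*x**4 - 8*x**3 + 23*x**2 - 52*x + 546)/(x**5 - 4*x**4 - 2*x**3 - 6*x**2 - 99*x + 270) = -1/(x**2 + 9) + 1/(x + 3) - 2/(x - 2) - 4/(x - 5): now ∫(-4/(x - 5)) dx + ∫(-2/(x - 2)) dx + ∫(1/(x + 3)) dx + ∫(-1/(x**2 + 9)) dx.
Step 2. Evaluate the standard form [assuming x > -3]: now log(x + 3) + ∫(-4/(x - 5)) dx + ∫(-2/(x - 2)) dx + ∫(-1/(x**2 + 9)) dx.
Step 3. Evaluate the standard form [assuming x > 5]: now -4*log(x - 5) + log(x + 3) + ∫(-2/(x - 2)) dx + ∫(-1/(x**2 + 9)) dx.
Step 4. Evaluate the standard form [assuming x > 2]: now -4*log(x - 5) - 2*log(x - 2) + log(x + 3) + ∫(-1/(x**2 + 9)) dx.
Step 5. Evaluate the standard form: now -4*log(x - 5) - 2*log(x - 2) + log(x + 3) - atan(x/3)/3.
Answer: -4*log(x - 5) - 2*log(x - 2) + log(x + 3) - atan(x/3)/3.


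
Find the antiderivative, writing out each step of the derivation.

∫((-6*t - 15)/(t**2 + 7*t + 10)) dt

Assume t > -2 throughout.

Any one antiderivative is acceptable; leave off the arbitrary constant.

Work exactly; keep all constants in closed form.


Step 1. Decompose ∫((-6*t - 15)/(t**2 + 7*t + 10)) dt by partial fractions, (-6*t - 15)/(t**2 + 7*t + 10) = -5/(t + 5) - 1/(t + 2): now ∫(-1/(t + 2)) dt + ∫(-5/(t + 5)) dt.
Step 2. Evaluate the standard form [assuming t > -5]: now -5*log(t + 5) + ∫(-1/(t + 2)) dt.
Step 3. Evaluate the standard form [assuming t > -2]: now -log(t + 2) - 5*log(t + 5).
Answer: -log(t + 2) - 5*log(t + 5).


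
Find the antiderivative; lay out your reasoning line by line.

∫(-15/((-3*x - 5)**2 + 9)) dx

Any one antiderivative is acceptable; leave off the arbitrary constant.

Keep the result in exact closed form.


Step 1. Substitute u = -3*x - 5, turning ∫(-15/((-3*x - 5)**2 + 9)) dx into ∫(5/(u**2 + 9)) du: now ∫(5/(u**2 + 9)) du.
Step 2. Evaluate the standard form: now 5*atan(u/3)/3.
Step 3. Substitute back u = -3*x - 5: now -5*atan(x + 5/3)/3.
Answer: -5*atan(x + 5/3)/3.


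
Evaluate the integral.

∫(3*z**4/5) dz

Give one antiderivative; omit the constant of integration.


Answer: 3*z**5/25.


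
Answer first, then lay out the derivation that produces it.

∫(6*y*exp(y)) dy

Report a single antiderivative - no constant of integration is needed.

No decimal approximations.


The answer is 6*y*exp(y) - 6*exp(y).
Step 1. Integrate ∫(6*y*exp(y)) dy by parts with u = y, dv = (6*exp(y)) dy, so v = 6*exp(y): now 6*y*exp(y) + ∫(-6*exp(y)) dy.
Step 2. Evaluate the standard form: now 6*y*exp(y) - 6*exp(y).
Answer: 6*y*exp(y) - 6*exp(y).


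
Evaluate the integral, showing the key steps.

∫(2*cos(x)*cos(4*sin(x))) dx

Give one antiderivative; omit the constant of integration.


Step 1. Substitute u = sin(x), turning ∫(2*cos(x)*cos(4*sin(x))) dx into ∫(2*cos(4*u)) du: now ∫(2*cos(4*u)) du.
Step 2. Evaluate the standard form: now sin(4*u)/2.
Step 3. Substitute back u = sin(x): now sin(4*sin(x))/2.
Answer: sin(4*sin(x))/2.


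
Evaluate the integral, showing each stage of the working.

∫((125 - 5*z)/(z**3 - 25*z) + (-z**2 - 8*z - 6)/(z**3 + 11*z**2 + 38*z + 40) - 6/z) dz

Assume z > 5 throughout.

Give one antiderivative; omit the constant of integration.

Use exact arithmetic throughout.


Step 1. Rewrite: now ∫(-6/z) dz + ∫((125 - 5*z)/(z**3 - 25*z)) dz + ∫((-z**2 - 8*z - 6)/(z**3 + 11*z**2 + 38*z + 40)) dz.
Step 2. Decompose ∫((125 - 5*z)/(z**3 - 25*z)) dz by partial fractions, (125 - 5*z)/(z**3 - 25*z) = 3/(z + 5) + 2/(z - 5) - 5/z: now ∫(-6/z) dz + ∫(-5/z) dz + ∫((-z**2 - 8*z - 6)/(z**3 + 11*z**2 + 38*z + 40)) dz + ∫(2/(z - 5)) dz + ∫(3/(z + 5)) dz.
Step 3. Evaluate the standard form [assuming z > 5]: now 2*log(z - 5) + ∫(-6/z) dz + ∫(-5/z) dz + ∫((-z**2 - 8*z - 6)/(z**3 + 11*z**2 + 38*z + 40)) dz + ∫(3/(z + 5)) dz.
Step 4. Evaluate the standard form [assuming z > -5]: now 2*log(z - 5) + 3*log(z + 5) + ∫(-6/z) dz + ∫(-5/z) dz + ∫((-z**2 - 8*z - 6)/(z**3 + 11*z**2 + 38*z + 40)) dz.
Step 5. Evaluate the standard form [assuming z > 0]: now -5*log(z) + 2*log(z - 5) + 3*log(z + 5) + ∫(-6/z) dz + ∫((-z**2 - 8*z - 6)/(z**3 + 11*z**2 + 38*z + 40)) dz.
Step 6. Evaluate the standard form [assuming z > 0]: now -11*log(z) + 2*log(z - 5) + 3*log(z + 5) + ∫((-z**2 - 8*z - 6)/(z**3 + 11*z**2 + 38*z + 40)) dz.
Step 7. Decompose ∫((-z**2 - 8*z - 6)/(z**3 + 11*z**2 + 38*z + 40)) dz by partial fractions, (-z**2 - 8*z - 6)/(z**3 + 11*z**2 + 38*z + 40) = 3/(z + 5) - 5/(z + 4) + 1/(z + 2): now -11*log(z) + 2*log(z - 5) + 3*log(z + 5) + ∫(1/(z + 2)) dz + ∫(-5/(z + 4)) dz + ∫(3/(z + 5)) dz.
Step 8. Evaluate the standard form [assuming z > -5]: now -11*log(z) + 2*log(z - 5) + 6*log(z + 5) + ∫(1/(z + 2)) dz + ∫(-5/(z + 4)) dz.
Step 9. Evaluate the standard form [assuming z > -2]: now -11*log(z) + 2*log(z - 5) + log(z + 2) + 6*log(z + 5) + ∫(-5/(z + 4)) dz.
Step 10. Evaluate the standard form [assuming z > -4]: now -11*log(z) + 2*log(z - 5) + log(z + 2) - 5*log(z + 4) + 6*log(z + 5).
Answer: -11*log(z) + 2*log(z - 5) + log(z + 2) - 5*log(z + 4) + 6*log(z + 5).


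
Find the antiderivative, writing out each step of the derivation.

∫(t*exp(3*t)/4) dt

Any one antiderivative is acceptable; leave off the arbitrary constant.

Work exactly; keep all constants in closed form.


Step 1. Integrate ∫(t*exp(3*t)/4) dt by parts with u = t, dv = (exp(3*t)/4) dt, so v = exp(3*t)/12: now t*exp(3*t)/12 + ∫(-exp(3*t)/12) dt.
Step 2. Evaluate the standard form: now t*exp(3*t)/12 - exp(3*t)/36.
Answer: t*exp(3*t)/12 - exp(3*t)/36.


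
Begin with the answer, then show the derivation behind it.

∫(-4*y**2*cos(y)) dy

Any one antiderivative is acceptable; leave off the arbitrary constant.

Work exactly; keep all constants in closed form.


The answer is -4*y**2*sin(y) - 8*y*cos(y) + 8*sin(y).
Step 1. Integrate ∫(-4*y**2*cos(y)) dy by parts with u = y**2, dv = (-4*cos(y)) dy, so v = -4*sin(y): now -4*y**2*sin(y) + ∫(8*y*sin(y)) dy.
Step 2. Integrate ∫(8*y*sin(y)) dy by parts with u = y, dv = (8*sin(y)) dy, so v = -8*cos(y): now -4*y**2*sin(y) - 8*y*cos(y) + ∫(8*cos(y)) dy.
Step 3. Evaluate the standard form: now -4*y**2*sin(y) - 8*y*cos(y) + 8*sin(y).
Answer: -4*y**2*sin(y) - 8*y*cos(y) + 8*sin(y).


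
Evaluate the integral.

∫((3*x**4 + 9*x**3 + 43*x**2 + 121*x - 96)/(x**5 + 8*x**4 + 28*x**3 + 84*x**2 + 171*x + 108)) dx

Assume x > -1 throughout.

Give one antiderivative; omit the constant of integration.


Answer: -3*log(x + 1) + 2*log(x + 3) + 4*log(x + 4) + 4*atan(x/3)/3.


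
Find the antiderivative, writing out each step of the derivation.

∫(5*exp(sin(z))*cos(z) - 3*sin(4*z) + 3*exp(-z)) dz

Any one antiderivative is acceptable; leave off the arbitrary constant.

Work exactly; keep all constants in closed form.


Step 1. Rewrite: now ∫(5*exp(sin(z))*cos(z)) dz + ∫(3*exp(-z)) dz + ∫(-3*sin(4*z)) dz.
Step 2. Evaluate the standard form: now ∫(5*exp(sin(z))*cos(z)) dz + ∫(-3*sin(4*z)) dz - 3*exp(-z).
Step 3. Substitute u = sin(z), turning ∫(5*exp(sin(z))*cos(z)) dz into ∫(5*exp(u)) du: now ∫(5*exp(u)) du + ∫(-3*sin(4*z)) dz - 3*exp(-z).
Step 4. Evaluate the standard form: now 5*exp(u) + ∫(-3*sin(4*z)) dz - 3*exp(-z).
Step 5. Substitute back u = sin(z): now 5*exp(sin(z)) + ∫(-3*sin(4*z)) dz - 3*exp(-z).
Step 6. Evaluate the standard form: now 5*exp(sin(z)) + 3*cos(4*z)/4 - 3*exp(-z).
Answer: 5*exp(sin(z)) + 3*cos(4*z)/4 - 3*exp(-z).


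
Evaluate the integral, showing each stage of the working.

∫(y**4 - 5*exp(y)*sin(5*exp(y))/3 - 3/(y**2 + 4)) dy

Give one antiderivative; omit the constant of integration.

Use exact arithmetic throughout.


Step 1. Rewrite: now ∫(y**4) dy + ∫(-5*exp(y)*sin(5*exp(y))/3) dy + ∫(-3/(y**2 + 4)) dy.
Step 2. Substitute u = exp(y), turning ∫(-5*exp(y)*sin(5*exp(y))/3) dy into ∫(-5*sin(5*u)/3) du: now ∫(y**4) dy + ∫(-3/(y**2 + 4)) dy + ∫(-5*sin(5*u)/3) du.
Step 3. Evaluate the standard form: now cos(5*u)/3 + ∫(y**4) dy + ∫(-3/(y**2 + 4)) dy.
Step 4. Substitute back u = exp(y): now cos(5*exp(y))/3 + ∫(y**4) dy + ∫(-3/(y**2 + 4)) dy.
Step 5. Evaluate the standard form: now cos(5*exp(y))/3 - 3*atan(y/2)/2 + ∫(y**4) dy.
Step 6. Evaluate the standard form: now y**5/5 + cos(5*exp(y))/3 - 3*atan(y/2)/2.
Answer: y**5/5 + cos(5*exp(y))/3 - 3*atan(y/2)/2.


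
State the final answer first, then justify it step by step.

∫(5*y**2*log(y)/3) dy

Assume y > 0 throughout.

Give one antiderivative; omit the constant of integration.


The answer is 5*y**3*log(y)/9 - 5*y**3/27.
Step 1. Integrate ∫(5*y**2*log(y)/3) dy by parts with u = log(y), dv = (5*y**2/3) dy, so v = 5*y**3/9 [assuming y > 0]: now 5*y**3*log(y)/9 + ∫(-5*y**2/9) dy.
Step 2. Evaluate the standard form: now 5*y**3*log(y)/9 - 5*y**3/27.
Answer: 5*y**3*log(y)/9 - 5*y**3/27.


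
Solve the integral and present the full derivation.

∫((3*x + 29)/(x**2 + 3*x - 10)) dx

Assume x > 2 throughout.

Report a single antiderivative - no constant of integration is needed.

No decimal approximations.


Step 1. Decompose ∫((3*x + 29)/(x**2 + 3*x - 10)) dx by partial fractions, (3*x + 29)/(x**2 + 3*x - 10) = -2/(x + 5) + 5/(x - 2): now ∫(5/(x - 2)) dx + ∫(-2/(x + 5)) dx.
Step 2. Evaluate the standard form [assuming x > -5]: now -2*log(x + 5) + ∫(5/(x - 2)) dx.
Step 3. Evaluate the standard form [assuming x > 2]: now 5*log(x - 2) - 2*log(x + 5).
Answer: 5*log(x - 2) - 2*log(x + 5).


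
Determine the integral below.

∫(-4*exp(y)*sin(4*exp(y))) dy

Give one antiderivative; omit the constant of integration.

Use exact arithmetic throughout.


Answer: cos(4*exp(y)).


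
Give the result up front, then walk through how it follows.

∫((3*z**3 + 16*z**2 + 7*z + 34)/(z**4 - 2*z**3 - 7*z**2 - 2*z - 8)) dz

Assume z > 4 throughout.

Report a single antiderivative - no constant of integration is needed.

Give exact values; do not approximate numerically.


The answer is 5*log(z - 4) - 2*log(z + 2) - 2*atan(z).
Step 1. Decompose ∫((3*z**3 + 16*z**2 + 7*z + 34)/(z**4 - 2*z**3 - 7*z**2 - 2*z - 8)) dz by partial fractions, (3*z**3 + 16*z**2 + 7*z + 34)/(z**4 - 2*z**3 - 7*z**2 - 2*z - 8) = -2/(z**2 + 1) - 2/(z + 2) + 5/(z - 4): now ∫(5/(z - 4)) dz + ∫(-2/(z + 2)) dz + ∫(-2/(z**2 + 1)) dz.
Step 2. Evaluate the standard form [assuming z > 4]: now 5*log(z - 4) + ∫(-2/(z + 2)) dz + ∫(-2/(z**2 + 1)) dz.
Step 3. Evaluate the standard form [assuming z > -2]: now 5*log(z - 4) - 2*log(z + 2) + ∫(-2/(z**2 + 1)) dz.
Step 4. Evaluate the standard form: now 5*log(z - 4) - 2*log(z + 2) - 2*atan(z).
Answer: 5*log(z - 4) - 2*log(z + 2) - 2*atan(z).


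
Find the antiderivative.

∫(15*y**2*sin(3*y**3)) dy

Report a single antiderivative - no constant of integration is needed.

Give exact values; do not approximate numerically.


Answer: -5*cos(3*y**3)/3.


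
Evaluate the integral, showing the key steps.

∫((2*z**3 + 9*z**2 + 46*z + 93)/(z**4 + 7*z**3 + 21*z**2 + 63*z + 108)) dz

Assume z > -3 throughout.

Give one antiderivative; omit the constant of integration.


Step 1. Decompose ∫((2*z**3 + 9*z**2 + 46*z + 93)/(z**4 + 7*z**3 + 21*z**2 + 63*z + 108)) dz by partial fractions, (2*z**3 + 9*z**2 + 46*z + 93)/(z**4 + 7*z**3 + 21*z**2 + 63*z + 108) = 4/(z**2 + 9) + 3/(z + 4) - 1/(z + 3): now ∫(-1/(z + 3)) dz + ∫(3/(z + 4)) dz + ∫(4/(z**2 + 9)) dz.
Step 2. Evaluate the standard form [assuming z > -4]: now 3*log(z + 4) + ∫(-1/(z + 3)) dz + ∫(4/(z**2 + 9)) dz.
Step 3. Evaluate the standard form [assuming z > -3]: now -log(z + 3) + 3*log(z + 4) + ∫(4/(z**2 + 9)) dz.
Step 4. Evaluate the standard form: now -log(z + 3) + 3*log(z + 4) + 4*atan(z/3)/3.
Answer: -log(z + 3) + 3*log(z + 4) + 4*atan(z/3)/3.


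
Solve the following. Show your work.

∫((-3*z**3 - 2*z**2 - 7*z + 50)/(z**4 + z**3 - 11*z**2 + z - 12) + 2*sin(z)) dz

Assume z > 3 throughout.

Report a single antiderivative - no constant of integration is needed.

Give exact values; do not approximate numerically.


Step 1. Rewrite: now ∫((-3*z**3 - 2*z**2 - 7*z + 50)/(z**4 + z**3 - 11*z**2 + z - 12)) dz + ∫(2*sin(z)) dz.
Step 2. Decompose ∫((-3*z**3 - 2*z**2 - 7*z + 50)/(z**4 + z**3 - 11*z**2 + z - 12)) dz by partial fractions, (-3*z**3 - 2*z**2 - 7*z + 50)/(z**4 + z**3 - 11*z**2 + z - 12) = -4/(z**2 + 1) - 2/(z + 4) - 1/(z - 3): now ∫(-1/(z - 3)) dz + ∫(-2/(z + 4)) dz + ∫(-4/(z**2 + 1)) dz + ∫(2*sin(z)) dz.
Step 3. Evaluate the standard form [assuming z > -4]: now -2*log(z + 4) + ∫(-1/(z - 3)) dz + ∫(-4/(z**2 + 1)) dz + ∫(2*sin(z)) dz.
Step 4. Evaluate the standard form [assuming z > 3]: now -log(z - 3) - 2*log(z + 4) + ∫(-4/(z**2 + 1)) dz + ∫(2*sin(z)) dz.
Step 5. Evaluate the standard form: now -log(z - 3) - 2*log(z + 4) - 4*atan(z) + ∫(2*sin(z)) dz.
Step 6. Evaluate the standard form: now -log(z - 3) - 2*log(z + 4) - 2*cos(z) - 4*atan(z).
Answer: -log(z - 3) - 2*log(z + 4) - 2*cos(z) - 4*atan(z).


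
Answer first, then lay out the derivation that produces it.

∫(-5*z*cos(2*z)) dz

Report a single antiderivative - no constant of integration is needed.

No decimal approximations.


The answer is -5*z*sin(2*z)/2 - 5*cos(2*z)/4.
Step 1. Integrate ∫(-5*z*cos(2*z)) dz by parts with u = z, dv = (-5*cos(2*z)) dz, so v = -5*sin(2*z)/2: now -5*z*sin(2*z)/2 + ∫(5*sin(2*z)/2) dz.
Step 2. Evaluate the standard form: now -5*z*sin(2*z)/2 - 5*cos(2*z)/4.
Answer: -5*z*sin(2*z)/2 - 5*cos(2*z)/4.


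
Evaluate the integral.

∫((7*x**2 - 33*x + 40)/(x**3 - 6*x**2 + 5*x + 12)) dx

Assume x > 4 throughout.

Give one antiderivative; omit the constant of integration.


Answer: 4*log(x - 4) - log(x - 3) + 4*log(x + 1).


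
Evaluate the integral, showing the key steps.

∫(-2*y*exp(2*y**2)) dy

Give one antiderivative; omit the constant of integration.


Step 1. Substitute u = y**2, turning ∫(-2*y*exp(2*y**2)) dy into ∫(-exp(2*u)) du: now ∫(-exp(2*u)) du.
Step 2. Evaluate the standard form: now -exp(2*u)/2.
Step 3. Substitute back u = y**2: now -exp(2*y**2)/2.
Answer: -exp(2*y**2)/2.


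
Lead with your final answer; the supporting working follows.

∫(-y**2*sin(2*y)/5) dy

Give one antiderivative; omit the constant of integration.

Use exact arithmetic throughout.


The answer is y**2*cos(2*y)/10 - y*sin(2*y)/10 - cos(2*y)/20.
Step 1. Integrate ∫(-y**2*sin(2*y)/5) dy by parts with u = y**2, dv = (-sin(2*y)/5) dy, so v = cos(2*y)/10: now y**2*cos(2*y)/10 + ∫(-y*cos(2*y)/5) dy.
Step 2. Integrate ∫(-y*cos(2*y)/5) dy by parts with u = y, dv = (-cos(2*y)/5) dy, so v = -sin(2*y)/10: now y**2*cos(2*y)/10 - y*sin(2*y)/10 + ∫(sin(2*y)/10) dy.
Step 3. Evaluate the standard form: now y**2*cos(2*y)/10 - y*sin(2*y)/10 - cos(2*y)/20.
Answer: y**2*cos(2*y)/10 - y*sin(2*y)/10 - cos(2*y)/20.


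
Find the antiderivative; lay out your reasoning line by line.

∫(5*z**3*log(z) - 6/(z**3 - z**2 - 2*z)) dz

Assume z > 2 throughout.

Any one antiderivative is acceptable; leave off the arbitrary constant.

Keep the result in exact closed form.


Step 1. Rewrite: now ∫(5*z**3*log(z)) dz + ∫(-6/(z**3 - z**2 - 2*z)) dz.
Step 2. Integrate ∫(5*z**3*log(z)) dz by parts with u = log(z), dv = (5*z**3) dz, so v = 5*z**4/4 [assuming z > 0]: now 5*z**4*log(z)/4 + ∫(-5*z**3/4) dz + ∫(-6/(z**3 - z**2 - 2*z)) dz.
Step 3. Evaluate the standard form: now 5*z**4*log(z)/4 - 5*z**4/16 + ∫(-6/(z**3 - z**2 - 2*z)) dz.
Step 4. Decompose ∫(-6/(z**3 - z**2 - 2*z)) dz by partial fractions, -6/(z**3 - z**2 - 2*z) = -2/(z + 1) - 1/(z - 2) + 3/z: now 5*z**4*log(z)/4 - 5*z**4/16 + ∫(3/z) dz + ∫(-1/(z - 2)) dz + ∫(-2/(z + 1)) dz.
Step 5. Evaluate the standard form [assuming z > 2]: now 5*z**4*log(z)/4 - 5*z**4/16 - log(z - 2) + ∫(3/z) dz + ∫(-2/(z + 1)) dz.
Step 6. Evaluate the standard form [assuming z > -1]: now 5*z**4*log(z)/4 - 5*z**4/16 - log(z - 2) - 2*log(z + 1) + ∫(3/z) dz.
Step 7. Evaluate the standard form [assuming z > 0]: now 5*z**4*log(z)/4 - 5*z**4/16 + 3*log(z) - log(z - 2) - 2*log(z + 1).
Answer: 5*z**4*log(z)/4 - 5*z**4/16 + 3*log(z) - log(z - 2) - 2*log(z + 1).


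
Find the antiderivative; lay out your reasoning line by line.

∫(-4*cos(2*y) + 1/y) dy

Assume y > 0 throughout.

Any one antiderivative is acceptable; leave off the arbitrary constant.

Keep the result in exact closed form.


Step 1. Rewrite: now ∫(1/y) dy + ∫(-4*cos(2*y)) dy.
Step 2. Evaluate the standard form [assuming y > 0]: now log(y) + ∫(-4*cos(2*y)) dy.
Step 3. Evaluate the standard form: now log(y) - 2*sin(2*y).
Answer: log(y) - 2*sin(2*y).


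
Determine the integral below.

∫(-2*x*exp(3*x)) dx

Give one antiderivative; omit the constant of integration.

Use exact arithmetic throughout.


Answer: -2*x*exp(3*x)/3 + 2*exp(3*x)/9.


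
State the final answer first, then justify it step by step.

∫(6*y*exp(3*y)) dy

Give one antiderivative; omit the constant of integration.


The answer is 2*y*exp(3*y) - 2*exp(3*y)/3.
Step 1. Integrate ∫(6*y*exp(3*y)) dy by parts with u = y, dv = (6*exp(3*y)) dy, so v = 2*exp(3*y): now 2*y*exp(3*y) + ∫(-2*exp(3*y)) dy.
Step 2. Evaluate the standard form: now 2*y*exp(3*y) - 2*exp(3*y)/3.
Answer: 2*y*exp(3*y) - 2*exp(3*y)/3.


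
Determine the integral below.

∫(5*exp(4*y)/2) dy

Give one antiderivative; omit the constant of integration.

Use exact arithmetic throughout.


Answer: 5*exp(4*y)/8.


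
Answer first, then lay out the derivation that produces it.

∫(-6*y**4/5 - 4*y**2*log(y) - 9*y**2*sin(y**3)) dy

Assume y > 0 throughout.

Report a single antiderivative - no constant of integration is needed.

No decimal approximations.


The answer is -6*y**5/25 - 4*y**3*log(y)/3 + 4*y**3/9 + 3*cos(y**3).
Step 1. Rewrite: now ∫(-6*y**4/5) dy + ∫(-4*y**2*log(y)) dy + ∫(-9*y**2*sin(y**3)) dy.
Step 2. Integrate ∫(-4*y**2*log(y)) dy by parts with u = log(y), dv = (-4*y**2) dy, so v = -4*y**3/3 [assuming y > 0]: now -4*y**3*log(y)/3 + ∫(4*y**2/3) dy + ∫(-6*y**4/5) dy + ∫(-9*y**2*sin(y**3)) dy.
Step 3. Evaluate the standard form: now -4*y**3*log(y)/3 + 4*y**3/9 + ∫(-6*y**4/5) dy + ∫(-9*y**2*sin(y**3)) dy.
Step 4. Evaluate the standard form: now -6*y**5/25 - 4*y**3*log(y)/3 + 4*y**3/9 + ∫(-9*y**2*sin(y**3)) dy.
Step 5. Substitute u = y**3, turning ∫(-9*y**2*sin(y**3)) dy into ∫(-3*sin(u)) du: now -6*y**5/25 - 4*y**3*log(y)/3 + 4*y**3/9 + ∫(-3*sin(u)) du.
Step 6. Evaluate the standard form: now -6*y**5/25 - 4*y**3*log(y)/3 + 4*y**3/9 + 3*cos(u).
Step 7. Substitute back u = y**3: now -6*y**5/25 - 4*y**3*log(y)/3 + 4*y**3/9 + 3*cos(y**3).
Answer: -6*y**5/25 - 4*y**3*log(y)/3 + 4*y**3/9 + 3*cos(y**3).


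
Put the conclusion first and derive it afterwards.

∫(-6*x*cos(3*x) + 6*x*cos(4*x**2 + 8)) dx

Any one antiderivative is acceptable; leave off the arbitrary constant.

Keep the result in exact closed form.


The answer is -2*x*sin(3*x) + 3*sin(4*x**2 + 8)/4 - 2*cos(3*x)/3.
Step 1. Rewrite: now ∫(-6*x*cos(3*x)) dx + ∫(6*x*cos(4*x**2 + 8)) dx.
Step 2. Substitute u = x**2 + 2, turning ∫(6*x*cos(4*x**2 + 8)) dx into ∫(3*cos(4*u)) du: now ∫(-6*x*cos(3*x)) dx + ∫(3*cos(4*u)) du.
Step 3. Evaluate the standard form: now 3*sin(4*u)/4 + ∫(-6*x*cos(3*x)) dx.
Step 4. Substitute back u = x**2 + 2: now 3*sin(4*x**2 + 8)/4 + ∫(-6*x*cos(3*x)) dx.
Step 5. Integrate ∫(-6*x*cos(3*x)) dx by parts with u = x, dv = (-6*cos(3*x)) dx, so v = -2*sin(3*x): now -2*x*sin(3*x) + 3*sin(4*x**2 + 8)/4 + ∫(2*sin(3*x)) dx.
Step 6. Evaluate the standard form: now -2*x*sin(3*x) + 3*sin(4*x**2 + 8)/4 - 2*cos(3*x)/3.
Answer: -2*x*sin(3*x) + 3*sin(4*x**2 + 8)/4 - 2*cos(3*x)/3.


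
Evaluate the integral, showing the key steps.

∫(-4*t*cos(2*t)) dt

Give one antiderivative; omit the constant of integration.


Step 1. Integrate ∫(-4*t*cos(2*t)) dt by parts with u = t, dv = (-4*cos(2*t)) dt, so v = -2*sin(2*t): now -2*t*sin(2*t) + ∫(2*sin(2*t)) dt.
Step 2. Evaluate the standard form: now -2*t*sin(2*t) - cos(2*t).
Answer: -2*t*sin(2*t) - cos(2*t).


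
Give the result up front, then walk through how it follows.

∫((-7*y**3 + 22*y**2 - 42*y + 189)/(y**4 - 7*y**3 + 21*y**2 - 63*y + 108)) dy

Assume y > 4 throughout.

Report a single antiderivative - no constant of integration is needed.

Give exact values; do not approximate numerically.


The answer is -3*log(y - 4) - 4*log(y - 3) - atan(y/3).
Step 1. Decompose ∫((-7*y**3 + 22*y**2 - 42*y + 189)/(y**4 - 7*y**3 + 21*y**2 - 63*y + 108)) dy by partial fractions, (-7*y**3 + 22*y**2 - 42*y + 189)/(y**4 - 7*y**3 + 21*y**2 - 63*y + 108) = -3/(y**2 + 9) - 4/(y - 3) - 3/(y - 4): now ∫(-3/(y - 4)) dy + ∫(-4/(y - 3)) dy + ∫(-3/(y**2 + 9)) dy.
Step 2. Evaluate the standard form [assuming y > 3]: now -4*log(y - 3) + ∫(-3/(y - 4)) dy + ∫(-3/(y**2 + 9)) dy.
Step 3. Evaluate the standard form [assuming y > 4]: now -3*log(y - 4) - 4*log(y - 3) + ∫(-3/(y**2 + 9)) dy.
Step 4. Evaluate the standard form: now -3*log(y - 4) - 4*log(y - 3) - atan(y/3).
Answer: -3*log(y - 4) - 4*log(y - 3) - atan(y/3).


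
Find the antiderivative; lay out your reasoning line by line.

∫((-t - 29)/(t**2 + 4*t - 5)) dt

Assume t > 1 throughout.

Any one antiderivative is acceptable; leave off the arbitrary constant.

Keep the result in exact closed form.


Step 1. Decompose ∫((-t - 29)/(t**2 + 4*t - 5)) dt by partial fractions, (-t - 29)/(t**2 + 4*t - 5) = 4/(t + 5) - 5/(t - 1): now ∫(-5/(t - 1)) dt + ∫(4/(t + 5)) dt.
Step 2. Evaluate the standard form [assuming t > -5]: now 4*log(t + 5) + ∫(-5/(t - 1)) dt.
Step 3. Evaluate the standard form [assuming t > 1]: now -5*log(t - 1) + 4*log(t + 5).
Answer: -5*log(t - 1) + 4*log(t + 5).


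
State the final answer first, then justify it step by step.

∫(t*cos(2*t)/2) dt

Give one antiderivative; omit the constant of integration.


The answer is t*sin(2*t)/4 + cos(2*t)/8.
Step 1. Integrate ∫(t*cos(2*t)/2) dt by parts with u = t, dv = (cos(2*t)/2) dt, so v = sin(2*t)/4: now t*sin(2*t)/4 + ∫(-sin(2*t)/4) dt.
Step 2. Evaluate the standard form: now t*sin(2*t)/4 + cos(2*t)/8.
Answer: t*sin(2*t)/4 + cos(2*t)/8.


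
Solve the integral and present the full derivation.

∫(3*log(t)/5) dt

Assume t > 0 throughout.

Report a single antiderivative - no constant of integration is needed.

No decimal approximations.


Step 1. Integrate ∫(3*log(t)/5) dt by parts with u = log(t), dv = (3/5) dt, so v = 3*t/5 [assuming t > 0]: now 3*t*log(t)/5 + ∫(-3/5) dt.
Step 2. Evaluate the standard form: now 3*t*log(t)/5 - 3*t/5.
Answer: 3*t*log(t)/5 - 3*t/5.


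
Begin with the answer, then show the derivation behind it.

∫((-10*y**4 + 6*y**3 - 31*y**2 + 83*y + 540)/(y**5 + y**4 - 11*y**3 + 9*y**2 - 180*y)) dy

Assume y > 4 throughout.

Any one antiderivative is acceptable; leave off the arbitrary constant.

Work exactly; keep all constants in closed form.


The answer is -3*log(y) - 2*log(y - 4) - 5*log(y + 5) - atan(y/3)/3.
Step 1. Decompose ∫((-10*y**4 + 6*y**3 - 31*y**2 + 83*y + 540)/(y**5 + y**4 - 11*y**3 + 9*y**2 - 180*y)) dy by partial fractions, (-10*y**4 + 6*y**3 - 31*y**2 + 83*y + 540)/(y**5 + y**4 - 11*y**3 + 9*y**2 - 180*y) = -1/(y**2 + 9) - 5/(y + 5) - 2/(y - 4) - 3/y: now ∫(-3/y) dy + ∫(-2/(y - 4)) dy + ∫(-5/(y + 5)) dy + ∫(-1/(y**2 + 9)) dy.
Step 2. Evaluate the standard form [assuming y > 0]: now -3*log(y) + ∫(-2/(y - 4)) dy + ∫(-5/(y + 5)) dy + ∫(-1/(y**2 + 9)) dy.
Step 3. Evaluate the standard form [assuming y > -5]: now -3*log(y) - 5*log(y + 5) + ∫(-2/(y - 4)) dy + ∫(-1/(y**2 + 9)) dy.
Step 4. Evaluate the standard form [assuming y > 4]: now -3*log(y) - 2*log(y - 4) - 5*log(y + 5) + ∫(-1/(y**2 + 9)) dy.
Step 5. Evaluate the standard form: now -3*log(y) - 2*log(y - 4) - 5*log(y + 5) - atan(y/3)/3.
Answer: -3*log(y) - 2*log(y - 4) - 5*log(y + 5) - atan(y/3)/3.


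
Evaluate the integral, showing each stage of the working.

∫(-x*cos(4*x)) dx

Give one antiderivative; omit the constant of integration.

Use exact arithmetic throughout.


Step 1. Integrate ∫(-x*cos(4*x)) dx by parts with u = x, dv = (-cos(4*x)) dx, so v = -sin(4*x)/4: now -x*sin(4*x)/4 + ∫(sin(4*x)/4) dx.
Step 2. Evaluate the standard form: now -x*sin(4*x)/4 - cos(4*x)/16.
Answer: -x*sin(4*x)/4 - cos(4*x)/16.


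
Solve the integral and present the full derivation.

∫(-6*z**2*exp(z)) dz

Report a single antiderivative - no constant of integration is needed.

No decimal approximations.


Step 1. Integrate ∫(-6*z**2*exp(z)) dz by parts with u = z**2, dv = (-6*exp(z)) dz, so v = -6*exp(z): now -6*z**2*exp(z) + ∫(12*z*exp(z)) dz.
Step 2. Integrate ∫(12*z*exp(z)) dz by parts with u = z, dv = (12*exp(z)) dz, so v = 12*exp(z): now -6*z**2*exp(z) + 12*z*exp(z) + ∫(-12*exp(z)) dz.
Step 3. Evaluate the standard form: now -6*z**2*exp(z) + 12*z*exp(z) - 12*exp(z).
Answer: -6*z**2*exp(z) + 12*z*exp(z) - 12*exp(z).


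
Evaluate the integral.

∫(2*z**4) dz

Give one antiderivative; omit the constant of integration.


Answer: 2*z**5/5.


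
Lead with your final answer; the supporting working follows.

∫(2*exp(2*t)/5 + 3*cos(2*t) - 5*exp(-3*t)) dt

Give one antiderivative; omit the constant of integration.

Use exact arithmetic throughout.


The answer is exp(2*t)/5 + 3*sin(2*t)/2 + 5*exp(-3*t)/3.
Step 1. Rewrite: now ∫(-5*exp(-3*t)) dt + ∫(2*exp(2*t)/5) dt + ∫(3*cos(2*t)) dt.
Step 2. Evaluate the standard form: now ∫(2*exp(2*t)/5) dt + ∫(3*cos(2*t)) dt + 5*exp(-3*t)/3.
Step 3. Evaluate the standard form: now 3*sin(2*t)/2 + ∫(2*exp(2*t)/5) dt + 5*exp(-3*t)/3.
Step 4. Evaluate the standard form: now exp(2*t)/5 + 3*sin(2*t)/2 + 5*exp(-3*t)/3.
Answer: exp(2*t)/5 + 3*sin(2*t)/2 + 5*exp(-3*t)/3.


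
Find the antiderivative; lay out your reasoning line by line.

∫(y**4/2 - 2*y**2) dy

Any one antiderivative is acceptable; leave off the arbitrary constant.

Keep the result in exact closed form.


Step 1. Rewrite: now ∫(-2*y**2) dy + ∫(y**4/2) dy.
Step 2. Evaluate the standard form: now y**5/10 + ∫(-2*y**2) dy.
Step 3. Evaluate the standard form: now y**5/10 - 2*y**3/3.
Answer: y**5/10 - 2*y**3/3.


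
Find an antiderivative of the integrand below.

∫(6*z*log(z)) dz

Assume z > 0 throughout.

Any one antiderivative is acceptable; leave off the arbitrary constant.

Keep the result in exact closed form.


Answer: 3*z**2*log(z) - 3*z**2/2.


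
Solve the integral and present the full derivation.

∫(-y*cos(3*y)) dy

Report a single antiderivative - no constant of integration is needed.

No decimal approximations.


Step 1. Integrate ∫(-y*cos(3*y)) dy by parts with u = y, dv = (-cos(3*y)) dy, so v = -sin(3*y)/3: now -y*sin(3*y)/3 + ∫(sin(3*y)/3) dy.
Step 2. Evaluate the standard form: now -y*sin(3*y)/3 - cos(3*y)/9.
Answer: -y*sin(3*y)/3 - cos(3*y)/9.


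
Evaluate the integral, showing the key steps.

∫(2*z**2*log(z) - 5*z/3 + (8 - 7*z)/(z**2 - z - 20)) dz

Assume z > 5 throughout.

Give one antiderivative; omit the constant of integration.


Step 1. Rewrite: now ∫(-5*z/3) dz + ∫(2*z**2*log(z)) dz + ∫((8 - 7*z)/(z**2 - z - 20)) dz.
Step 2. Integrate ∫(2*z**2*log(z)) dz by parts with u = log(z), dv = (2*z**2) dz, so v = 2*z**3/3 [assuming z > 0]: now 2*z**3*log(z)/3 + ∫(-5*z/3) dz + ∫(-2*z**2/3) dz + ∫((8 - 7*z)/(z**2 - z - 20)) dz.
Step 3. Evaluate the standard form: now 2*z**3*log(z)/3 - 2*z**3/9 + ∫(-5*z/3) dz + ∫((8 - 7*z)/(z**2 - z - 20)) dz.
Step 4. Evaluate the standard form: now 2*z**3*log(z)/3 - 2*z**3/9 - 5*z**2/6 + ∫((8 - 7*z)/(z**2 - z - 20)) dz.
Step 5. Decompose ∫((8 - 7*z)/(z**2 - z - 20)) dz by partial fractions, (8 - 7*z)/(z**2 - z - 20) = -4/(z + 4) - 3/(z - 5): now 2*z**3*log(z)/3 - 2*z**3/9 - 5*z**2/6 + ∫(-3/(z - 5)) dz + ∫(-4/(z + 4)) dz.
Step 6. Evaluate the standard form [assuming z > 5]: now 2*z**3*log(z)/3 - 2*z**3/9 - 5*z**2/6 - 3*log(z - 5) + ∫(-4/(z + 4)) dz.
Step 7. Evaluate the standard form [assuming z > -4]: now 2*z**3*log(z)/3 - 2*z**3/9 - 5*z**2/6 - 3*log(z - 5) - 4*log(z + 4).
Answer: 2*z**3*log(z)/3 - 2*z**3/9 - 5*z**2/6 - 3*log(z - 5) - 4*log(z + 4).


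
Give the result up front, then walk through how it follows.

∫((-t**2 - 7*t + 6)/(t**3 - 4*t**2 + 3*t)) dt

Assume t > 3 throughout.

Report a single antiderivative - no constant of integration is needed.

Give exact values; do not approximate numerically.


The answer is 2*log(t) - 4*log(t - 3) + log(t - 1).
Step 1. Decompose ∫((-t**2 - 7*t + 6)/(t**3 - 4*t**2 + 3*t)) dt by partial fractions, (-t**2 - 7*t + 6)/(t**3 - 4*t**2 + 3*t) = 1/(t - 1) - 4/(t - 3) + 2/t: now ∫(2/t) dt + ∫(-4/(t - 3)) dt + ∫(1/(t - 1)) dt.
Step 2. Evaluate the standard form [assuming t > 1]: now log(t - 1) + ∫(2/t) dt + ∫(-4/(t - 3)) dt.
Step 3. Evaluate the standard form [assuming t > 0]: now 2*log(t) + log(t - 1) + ∫(-4/(t - 3)) dt.
Step 4. Evaluate the standard form [assuming t > 3]: now 2*log(t) - 4*log(t - 3) + log(t - 1).
Answer: 2*log(t) - 4*log(t - 3) + log(t - 1).


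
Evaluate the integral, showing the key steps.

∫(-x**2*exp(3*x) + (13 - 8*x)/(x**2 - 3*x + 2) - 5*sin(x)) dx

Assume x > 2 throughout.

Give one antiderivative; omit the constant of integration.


Step 1. Rewrite: now ∫(-x**2*exp(3*x)) dx + ∫((13 - 8*x)/(x**2 - 3*x + 2)) dx + ∫(-5*sin(x)) dx.
Step 2. Evaluate the standard form: now 5*cos(x) + ∫(-x**2*exp(3*x)) dx + ∫((13 - 8*x)/(x**2 - 3*x + 2)) dx.
Step 3. Decompose ∫((13 - 8*x)/(x**2 - 3*x + 2)) dx by partial fractions, (13 - 8*x)/(x**2 - 3*x + 2) = -5/(x - 1) - 3/(x - 2): now 5*cos(x) + ∫(-x**2*exp(3*x)) dx + ∫(-3/(x - 2)) dx + ∫(-5/(x - 1)) dx.
Step 4. Evaluate the standard form [assuming x > 2]: now -3*log(x - 2) + 5*cos(x) + ∫(-x**2*exp(3*x)) dx + ∫(-5/(x - 1)) dx.
Step 5. Evaluate the standard form [assuming x > 1]: now -3*log(x - 2) - 5*log(x - 1) + 5*cos(x) + ∫(-x**2*exp(3*x)) dx.
Step 6. Integrate ∫(-x**2*exp(3*x)) dx by parts with u = x**2, dv = (-exp(3*x)) dx, so v = -exp(3*x)/3: now -x**2*exp(3*x)/3 - 3*log(x - 2) - 5*log(x - 1) + 5*cos(x) + ∫(2*x*exp(3*x)/3) dx.
Step 7. Integrate ∫(2*x*exp(3*x)/3) dx by parts with u = x, dv = (2*exp(3*x)/3) dx, so v = 2*exp(3*x)/9: now -x**2*exp(3*x)/3 + 2*x*exp(3*x)/9 - 3*log(x - 2) - 5*log(x - 1) + 5*cos(x) + ∫(-2*exp(3*x)/9) dx.
Step 8. Evaluate the standard form: now -x**2*exp(3*x)/3 + 2*x*exp(3*x)/9 - 2*exp(3*x)/27 - 3*log(x - 2) - 5*log(x - 1) + 5*cos(x).
Answer: -x**2*exp(3*x)/3 + 2*x*exp(3*x)/9 - 2*exp(3*x)/27 - 3*log(x - 2) - 5*log(x - 1) + 5*cos(x).
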